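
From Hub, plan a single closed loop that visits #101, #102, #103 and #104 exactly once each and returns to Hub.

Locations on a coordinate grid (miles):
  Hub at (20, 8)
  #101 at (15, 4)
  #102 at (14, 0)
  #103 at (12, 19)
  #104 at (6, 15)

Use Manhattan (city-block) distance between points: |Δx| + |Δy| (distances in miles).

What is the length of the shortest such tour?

With 4 stops there are 4!/2 = 12 distinct round trips (a route and its reverse cost the same).
Hub - #101 - #102 - #103 - #104 - Hub: 9+5+21+10+21 = 66
Hub - #101 - #102 - #104 - #103 - Hub: 9+5+23+10+19 = 66
Hub - #101 - #103 - #102 - #104 - Hub: 9+18+21+23+21 = 92
Hub - #101 - #103 - #104 - #102 - Hub: 9+18+10+23+14 = 74
Hub - #101 - #104 - #102 - #103 - Hub: 9+20+23+21+19 = 92
Hub - #101 - #104 - #103 - #102 - Hub: 9+20+10+21+14 = 74
Hub - #102 - #101 - #103 - #104 - Hub: 14+5+18+10+21 = 68
Hub - #102 - #101 - #104 - #103 - Hub: 14+5+20+10+19 = 68
Hub - #102 - #103 - #101 - #104 - Hub: 14+21+18+20+21 = 94
Hub - #102 - #104 - #101 - #103 - Hub: 14+23+20+18+19 = 94
Hub - #103 - #101 - #102 - #104 - Hub: 19+18+5+23+21 = 86
Hub - #103 - #102 - #101 - #104 - Hub: 19+21+5+20+21 = 86
The minimum is 66.
One optimal route: Hub → #101 → #102 → #103 → #104 → Hub (or its reverse).

Shortest round trip = 66 miles.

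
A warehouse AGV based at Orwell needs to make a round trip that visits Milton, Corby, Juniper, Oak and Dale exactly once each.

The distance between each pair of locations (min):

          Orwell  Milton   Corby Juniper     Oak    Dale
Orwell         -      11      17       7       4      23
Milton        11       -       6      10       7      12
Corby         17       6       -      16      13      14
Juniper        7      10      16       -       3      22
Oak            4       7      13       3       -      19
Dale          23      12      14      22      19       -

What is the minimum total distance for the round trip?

Orwell - Milton - Corby - Juniper - Oak - Dale - Orwell: 11+6+16+3+19+23 = 78
Orwell - Milton - Corby - Juniper - Dale - Oak - Orwell: 11+6+16+22+19+4 = 78
Orwell - Milton - Corby - Oak - Juniper - Dale - Orwell: 11+6+13+3+22+23 = 78
Orwell - Milton - Corby - Oak - Dale - Juniper - Orwell: 11+6+13+19+22+7 = 78
Orwell - Milton - Corby - Dale - Juniper - Oak - Orwell: 11+6+14+22+3+4 = 60
Orwell - Milton - Corby - Dale - Oak - Juniper - Orwell: 11+6+14+19+3+7 = 60
Orwell - Milton - Juniper - Corby - Oak - Dale - Orwell: 11+10+16+13+19+23 = 92
Orwell - Milton - Juniper - Corby - Dale - Oak - Orwell: 11+10+16+14+19+4 = 74
Orwell - Milton - Juniper - Oak - Corby - Dale - Orwell: 11+10+3+13+14+23 = 74
Orwell - Milton - Juniper - Oak - Dale - Corby - Orwell: 11+10+3+19+14+17 = 74
Orwell - Milton - Juniper - Dale - Corby - Oak - Orwell: 11+10+22+14+13+4 = 74
Orwell - Milton - Juniper - Dale - Oak - Corby - Orwell: 11+10+22+19+13+17 = 92
Orwell - Milton - Oak - Corby - Juniper - Dale - Orwell: 11+7+13+16+22+23 = 92
Orwell - Milton - Oak - Corby - Dale - Juniper - Orwell: 11+7+13+14+22+7 = 74
… (46 more)
The minimum is 60.
One optimal route: Orwell → Milton → Corby → Dale → Juniper → Oak → Orwell (or its reverse).

60 min — the shortest possible round trip.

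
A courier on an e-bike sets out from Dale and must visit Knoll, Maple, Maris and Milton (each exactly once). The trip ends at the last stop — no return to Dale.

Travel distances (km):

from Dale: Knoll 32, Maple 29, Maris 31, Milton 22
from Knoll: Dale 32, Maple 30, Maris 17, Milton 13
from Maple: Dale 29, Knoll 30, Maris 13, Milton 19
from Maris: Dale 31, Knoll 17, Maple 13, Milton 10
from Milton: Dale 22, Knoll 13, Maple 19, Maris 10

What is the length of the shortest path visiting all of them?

There are 4! = 24 possible orderings.
Dale → Knoll → Maple → Maris → Milton: 32+30+13+10 = 85
Dale → Knoll → Maple → Milton → Maris: 32+30+19+10 = 91
Dale → Knoll → Maris → Maple → Milton: 32+17+13+19 = 81
Dale → Knoll → Maris → Milton → Maple: 32+17+10+19 = 78
Dale → Knoll → Milton → Maple → Maris: 32+13+19+13 = 77
Dale → Knoll → Milton → Maris → Maple: 32+13+10+13 = 68
Dale → Maple → Knoll → Maris → Milton: 29+30+17+10 = 86
Dale → Maple → Knoll → Milton → Maris: 29+30+13+10 = 82
Dale → Maple → Maris → Knoll → Milton: 29+13+17+13 = 72
Dale → Maple → Maris → Milton → Knoll: 29+13+10+13 = 65
Dale → Maple → Milton → Knoll → Maris: 29+19+13+17 = 78
Dale → Maple → Milton → Maris → Knoll: 29+19+10+17 = 75
Dale → Maris → Knoll → Maple → Milton: 31+17+30+19 = 97
Dale → Maris → Knoll → Milton → Maple: 31+17+13+19 = 80
… (10 more)
The minimum is 65.
One shortest path: Dale → Maple → Maris → Milton → Knoll.

Shortest open route: 65 km.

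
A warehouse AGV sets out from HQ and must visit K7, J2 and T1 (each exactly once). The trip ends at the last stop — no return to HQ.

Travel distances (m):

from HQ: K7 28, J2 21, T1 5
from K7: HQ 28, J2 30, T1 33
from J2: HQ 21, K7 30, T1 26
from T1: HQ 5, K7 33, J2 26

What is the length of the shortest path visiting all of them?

Minimum one-way distance = 61 m.

There are 3! = 6 possible orderings.
HQ - K7 - J2 - T1: 28+30+26 = 84
HQ - K7 - T1 - J2: 28+33+26 = 87
HQ - J2 - K7 - T1: 21+30+33 = 84
HQ - J2 - T1 - K7: 21+26+33 = 80
HQ - T1 - K7 - J2: 5+33+30 = 68
HQ - T1 - J2 - K7: 5+26+30 = 61
The minimum is 61.
One shortest path: HQ → T1 → J2 → K7.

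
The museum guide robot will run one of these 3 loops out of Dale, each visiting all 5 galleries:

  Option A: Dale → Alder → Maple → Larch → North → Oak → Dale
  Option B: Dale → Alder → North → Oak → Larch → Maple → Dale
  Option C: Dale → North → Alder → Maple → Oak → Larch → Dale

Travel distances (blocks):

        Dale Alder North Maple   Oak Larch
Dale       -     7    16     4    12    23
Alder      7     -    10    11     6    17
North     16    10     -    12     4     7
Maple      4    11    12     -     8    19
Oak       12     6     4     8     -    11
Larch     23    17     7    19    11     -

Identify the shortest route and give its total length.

55 blocks — Option B is the shortest.

Option A: 7 + 11 + 19 + 7 + 4 + 12 = 60
Option B: 7 + 10 + 4 + 11 + 19 + 4 = 55
Option C: 16 + 10 + 11 + 8 + 11 + 23 = 79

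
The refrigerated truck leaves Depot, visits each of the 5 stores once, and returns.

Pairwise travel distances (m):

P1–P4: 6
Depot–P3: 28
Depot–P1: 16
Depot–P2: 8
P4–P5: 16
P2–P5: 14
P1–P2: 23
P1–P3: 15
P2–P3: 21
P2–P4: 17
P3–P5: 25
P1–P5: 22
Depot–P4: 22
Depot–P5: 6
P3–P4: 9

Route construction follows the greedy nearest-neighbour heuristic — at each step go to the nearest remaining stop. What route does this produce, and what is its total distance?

Nearest-neighbour total = 86 m; route Depot → P5 → P2 → P4 → P1 → P3 → Depot.

Depot → [P5:6 / P2:8 / P1:16 / P4:22 / P3:28] → P5 (6)
P5 → [P2:14 / P4:16 / P1:22 / P3:25] → P2 (14)
P2 → [P4:17 / P3:21 / P1:23] → P4 (17)
P4 → [P1:6 / P3:9] → P1 (6)
P1 → [P3:15] → P3 (15)
Return P3→Depot: 28.
Total = 6 + 14 + 17 + 6 + 15 + 28 = 86.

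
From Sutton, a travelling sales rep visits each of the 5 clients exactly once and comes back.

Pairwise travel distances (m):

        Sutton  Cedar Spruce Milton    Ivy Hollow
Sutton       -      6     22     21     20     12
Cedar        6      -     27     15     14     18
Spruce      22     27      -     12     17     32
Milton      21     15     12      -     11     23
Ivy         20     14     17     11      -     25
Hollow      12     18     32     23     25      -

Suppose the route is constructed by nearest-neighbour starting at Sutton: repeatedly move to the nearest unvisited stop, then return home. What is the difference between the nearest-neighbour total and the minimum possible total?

From Sutton: Cedar=6, Hollow=12, Ivy=20, Milton=21, Spruce=22 → choose Cedar (6).
From Cedar: Ivy=14, Milton=15, Hollow=18, Spruce=27 → choose Ivy (14).
From Ivy: Milton=11, Spruce=17, Hollow=25 → choose Milton (11).
From Milton: Spruce=12, Hollow=23 → choose Spruce (12).
From Spruce: Hollow=32 → choose Hollow (32).
NN route Sutton → Cedar → Ivy → Milton → Spruce → Hollow → Sutton costs 87.
Optimal: Sutton → Cedar → Ivy → Spruce → Milton → Hollow → Sutton costs 84 (by enumerating all 60 distinct tours).
Excess = 87 − 84 = 3.

3 m longer than the optimal tour.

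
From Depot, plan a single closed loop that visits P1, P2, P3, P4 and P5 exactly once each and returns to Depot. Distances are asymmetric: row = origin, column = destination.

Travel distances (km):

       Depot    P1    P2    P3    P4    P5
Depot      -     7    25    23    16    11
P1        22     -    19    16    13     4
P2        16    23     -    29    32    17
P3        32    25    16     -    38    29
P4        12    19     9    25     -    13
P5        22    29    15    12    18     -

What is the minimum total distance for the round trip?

Minimum total distance: 77 km.

Depot-P1-P2-P3-P4-P5-Depot: 7+19+29+38+13+22 = 128
Depot-P1-P2-P3-P5-P4-Depot: 7+19+29+29+18+12 = 114
Depot-P1-P2-P4-P3-P5-Depot: 7+19+32+25+29+22 = 134
Depot-P1-P2-P4-P5-P3-Depot: 7+19+32+13+12+32 = 115
Depot-P1-P2-P5-P3-P4-Depot: 7+19+17+12+38+12 = 105
Depot-P1-P2-P5-P4-P3-Depot: 7+19+17+18+25+32 = 118
Depot-P1-P3-P2-P4-P5-Depot: 7+16+16+32+13+22 = 106
Depot-P1-P3-P2-P5-P4-Depot: 7+16+16+17+18+12 = 86
Depot-P1-P3-P4-P2-P5-Depot: 7+16+38+9+17+22 = 109
Depot-P1-P3-P4-P5-P2-Depot: 7+16+38+13+15+16 = 105
Depot-P1-P3-P5-P2-P4-Depot: 7+16+29+15+32+12 = 111
Depot-P1-P3-P5-P4-P2-Depot: 7+16+29+18+9+16 = 95
Depot-P1-P4-P2-P3-P5-Depot: 7+13+9+29+29+22 = 109
Depot-P1-P4-P2-P5-P3-Depot: 7+13+9+17+12+32 = 90
… (106 more)
Depot-P1-P4-P5-P3-P2-Depot: 7+13+13+12+16+16 = 77  ← best
The minimum is 77.
One optimal route: Depot → P1 → P4 → P5 → P3 → P2 → Depot.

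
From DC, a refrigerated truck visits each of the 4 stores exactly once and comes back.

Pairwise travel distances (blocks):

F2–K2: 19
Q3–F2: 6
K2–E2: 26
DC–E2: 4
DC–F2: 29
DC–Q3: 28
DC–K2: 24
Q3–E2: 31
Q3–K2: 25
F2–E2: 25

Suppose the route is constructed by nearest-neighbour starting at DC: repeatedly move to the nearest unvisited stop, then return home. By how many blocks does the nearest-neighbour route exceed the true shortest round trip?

The nearest-neighbour route is 1 blocks longer than optimal.

From DC: E2=4, K2=24, Q3=28, F2=29 → choose E2 (4).
From E2: F2=25, K2=26, Q3=31 → choose F2 (25).
From F2: Q3=6, K2=19 → choose Q3 (6).
From Q3: K2=25 → choose K2 (25).
NN route DC → E2 → F2 → Q3 → K2 → DC costs 84.
Optimal: DC → Q3 → F2 → K2 → E2 → DC costs 83 (by enumerating all 12 distinct tours).
Excess = 84 − 83 = 1.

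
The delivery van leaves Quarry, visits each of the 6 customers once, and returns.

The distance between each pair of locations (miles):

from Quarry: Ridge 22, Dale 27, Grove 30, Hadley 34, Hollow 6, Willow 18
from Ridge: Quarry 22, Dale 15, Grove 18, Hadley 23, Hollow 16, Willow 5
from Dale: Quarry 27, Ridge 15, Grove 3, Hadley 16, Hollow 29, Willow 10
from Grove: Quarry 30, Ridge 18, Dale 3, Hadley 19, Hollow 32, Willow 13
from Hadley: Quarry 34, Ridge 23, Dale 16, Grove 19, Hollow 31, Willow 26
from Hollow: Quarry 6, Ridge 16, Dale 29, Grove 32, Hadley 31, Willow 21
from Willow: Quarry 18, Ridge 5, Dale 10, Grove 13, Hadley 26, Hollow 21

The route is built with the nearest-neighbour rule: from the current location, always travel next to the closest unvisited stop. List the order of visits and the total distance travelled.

From Quarry: distances to unvisited — Hollow=6, Willow=18, Ridge=22, Dale=27, Grove=30, Hadley=34. Nearest is Hollow (6).
From Hollow: distances to unvisited — Ridge=16, Willow=21, Dale=29, Hadley=31, Grove=32. Nearest is Ridge (16).
From Ridge: distances to unvisited — Willow=5, Dale=15, Grove=18, Hadley=23. Nearest is Willow (5).
From Willow: distances to unvisited — Dale=10, Grove=13, Hadley=26. Nearest is Dale (10).
From Dale: distances to unvisited — Grove=3, Hadley=16. Nearest is Grove (3).
From Grove: distances to unvisited — Hadley=19. Nearest is Hadley (19).
Return Hadley→Quarry: 34.
Total = 6 + 16 + 5 + 10 + 3 + 19 + 34 = 93.

Total distance 93 miles via the nearest-neighbour route Quarry → Hollow → Ridge → Willow → Dale → Grove → Hadley → Quarry.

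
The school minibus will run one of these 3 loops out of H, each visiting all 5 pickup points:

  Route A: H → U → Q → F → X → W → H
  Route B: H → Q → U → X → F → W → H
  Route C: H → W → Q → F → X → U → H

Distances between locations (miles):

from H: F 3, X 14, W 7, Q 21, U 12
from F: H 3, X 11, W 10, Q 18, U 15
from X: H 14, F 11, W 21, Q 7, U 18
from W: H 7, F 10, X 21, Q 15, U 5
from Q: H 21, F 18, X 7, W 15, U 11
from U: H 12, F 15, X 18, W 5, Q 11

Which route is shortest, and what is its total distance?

78 miles — Route B is the shortest.

Route A: 12 + 11 + 18 + 11 + 21 + 7 = 80
Route B: 21 + 11 + 18 + 11 + 10 + 7 = 78
Route C: 7 + 15 + 18 + 11 + 18 + 12 = 81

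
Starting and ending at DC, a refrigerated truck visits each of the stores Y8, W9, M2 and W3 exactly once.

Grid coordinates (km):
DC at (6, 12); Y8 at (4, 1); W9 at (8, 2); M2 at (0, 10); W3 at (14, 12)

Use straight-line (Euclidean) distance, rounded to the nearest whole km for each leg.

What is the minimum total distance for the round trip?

With 4 stops there are 4!/2 = 12 distinct round trips (a route and its reverse cost the same).
DC → Y8 → W9 → M2 → W3 → DC: 11+4+11+14+8 = 48
DC → Y8 → W9 → W3 → M2 → DC: 11+4+12+14+6 = 47
DC → Y8 → M2 → W9 → W3 → DC: 11+10+11+12+8 = 52
DC → Y8 → M2 → W3 → W9 → DC: 11+10+14+12+10 = 57
DC → Y8 → W3 → W9 → M2 → DC: 11+15+12+11+6 = 55
DC → Y8 → W3 → M2 → W9 → DC: 11+15+14+11+10 = 61
DC → W9 → Y8 → M2 → W3 → DC: 10+4+10+14+8 = 46
DC → W9 → Y8 → W3 → M2 → DC: 10+4+15+14+6 = 49
DC → W9 → M2 → Y8 → W3 → DC: 10+11+10+15+8 = 54
DC → W9 → W3 → Y8 → M2 → DC: 10+12+15+10+6 = 53
DC → M2 → Y8 → W9 → W3 → DC: 6+10+4+12+8 = 40
DC → M2 → W9 → Y8 → W3 → DC: 6+11+4+15+8 = 44
The minimum is 40.
One optimal route: DC → M2 → Y8 → W9 → W3 → DC (or its reverse).

40 km — the shortest possible round trip.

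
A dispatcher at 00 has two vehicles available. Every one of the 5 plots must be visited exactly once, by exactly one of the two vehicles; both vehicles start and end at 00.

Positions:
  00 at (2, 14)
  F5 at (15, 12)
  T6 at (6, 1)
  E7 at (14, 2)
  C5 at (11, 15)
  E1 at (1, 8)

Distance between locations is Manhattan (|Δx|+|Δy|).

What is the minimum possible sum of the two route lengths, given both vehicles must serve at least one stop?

Try each way of splitting the stops between the two vehicles (each non-empty) and, for each split, find the best tour for each vehicle:
  {F5} + {T6, E7, C5, E1}: 30 + 54 = 84
  {T6} + {F5, E7, C5, E1}: 34 + 54 = 88
  {F5, T6} + {E7, C5, E1}: 52 + 52 = 104
  {E7} + {F5, T6, C5, E1}: 48 + 56 = 104
  {F5, E7} + {T6, C5, E1}: 50 + 48 = 98
  {T6, E7} + {F5, C5, E1}: 50 + 42 = 92
  … (15 splits in total)
  {F5, T6, E7, C5} + {E1}: 54 + 14 = 68  ← best
Best: vehicle 1 00 → T6 → E7 → F5 → C5 → 00 = 54; vehicle 2 00 → E1 → 00 = 14; combined 68.

Minimum combined distance: 68.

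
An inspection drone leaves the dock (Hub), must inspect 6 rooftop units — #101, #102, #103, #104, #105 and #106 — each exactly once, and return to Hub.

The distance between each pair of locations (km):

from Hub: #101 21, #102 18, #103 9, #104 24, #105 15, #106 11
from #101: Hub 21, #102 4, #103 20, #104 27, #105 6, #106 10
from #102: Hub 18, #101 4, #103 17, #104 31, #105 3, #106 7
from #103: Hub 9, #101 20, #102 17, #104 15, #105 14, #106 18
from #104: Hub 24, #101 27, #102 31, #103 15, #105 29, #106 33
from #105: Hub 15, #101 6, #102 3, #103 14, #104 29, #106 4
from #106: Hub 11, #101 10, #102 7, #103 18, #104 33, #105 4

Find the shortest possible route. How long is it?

73 km — the shortest possible round trip.

With 6 stops there are 6!/2 = 360 distinct round trips (a route and its reverse cost the same).
Hub - #101 - #102 - #103 - #104 - #105 - #106 - Hub: 21+4+17+15+29+4+11 = 101
Hub - #101 - #102 - #103 - #104 - #106 - #105 - Hub: 21+4+17+15+33+4+15 = 109
Hub - #101 - #102 - #103 - #105 - #104 - #106 - Hub: 21+4+17+14+29+33+11 = 129
Hub - #101 - #102 - #103 - #105 - #106 - #104 - Hub: 21+4+17+14+4+33+24 = 117
Hub - #101 - #102 - #103 - #106 - #104 - #105 - Hub: 21+4+17+18+33+29+15 = 137
Hub - #101 - #102 - #103 - #106 - #105 - #104 - Hub: 21+4+17+18+4+29+24 = 117
Hub - #101 - #102 - #104 - #103 - #105 - #106 - Hub: 21+4+31+15+14+4+11 = 100
Hub - #101 - #102 - #104 - #103 - #106 - #105 - Hub: 21+4+31+15+18+4+15 = 108
… (352 more)
Hub - #103 - #104 - #101 - #102 - #105 - #106 - Hub: 9+15+27+4+3+4+11 = 73  ← best
The minimum is 73.
One optimal route: Hub → #103 → #104 → #101 → #102 → #105 → #106 → Hub (or its reverse).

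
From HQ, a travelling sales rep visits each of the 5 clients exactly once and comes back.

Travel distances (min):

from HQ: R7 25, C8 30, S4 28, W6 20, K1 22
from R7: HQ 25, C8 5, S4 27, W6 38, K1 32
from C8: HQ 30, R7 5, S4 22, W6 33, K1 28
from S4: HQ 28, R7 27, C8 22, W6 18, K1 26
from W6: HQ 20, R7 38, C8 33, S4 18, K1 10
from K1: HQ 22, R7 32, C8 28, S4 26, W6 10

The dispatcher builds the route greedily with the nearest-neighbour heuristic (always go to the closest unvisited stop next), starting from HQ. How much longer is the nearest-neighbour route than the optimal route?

HQ: W6=20, K1=22, R7=25, S4=28, C8=30 ⇒ W6
W6: K1=10, S4=18, C8=33, R7=38 ⇒ K1
K1: S4=26, C8=28, R7=32 ⇒ S4
S4: C8=22, R7=27 ⇒ C8
C8: R7=5 ⇒ R7
NN route HQ → W6 → K1 → S4 → C8 → R7 → HQ costs 108.
Optimal: HQ → R7 → C8 → S4 → W6 → K1 → HQ costs 102 (by enumerating all 60 distinct tours).
Excess = 108 − 102 = 6.

The nearest-neighbour route is 6 min longer than optimal.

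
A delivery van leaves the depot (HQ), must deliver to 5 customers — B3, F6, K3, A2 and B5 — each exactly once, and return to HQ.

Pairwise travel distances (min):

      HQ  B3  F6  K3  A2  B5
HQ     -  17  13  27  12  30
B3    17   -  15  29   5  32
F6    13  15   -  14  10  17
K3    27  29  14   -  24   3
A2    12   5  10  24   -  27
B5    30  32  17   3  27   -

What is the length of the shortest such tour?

79 min — the shortest possible round trip.

With 5 stops there are 5!/2 = 60 distinct round trips (a route and its reverse cost the same).
HQ-B3-F6-K3-A2-B5-HQ: 17+15+14+24+27+30 = 127
HQ-B3-F6-K3-B5-A2-HQ: 17+15+14+3+27+12 = 88
HQ-B3-F6-A2-K3-B5-HQ: 17+15+10+24+3+30 = 99
HQ-B3-F6-A2-B5-K3-HQ: 17+15+10+27+3+27 = 99
HQ-B3-F6-B5-K3-A2-HQ: 17+15+17+3+24+12 = 88
HQ-B3-F6-B5-A2-K3-HQ: 17+15+17+27+24+27 = 127
HQ-B3-K3-F6-A2-B5-HQ: 17+29+14+10+27+30 = 127
HQ-B3-K3-F6-B5-A2-HQ: 17+29+14+17+27+12 = 116
HQ-B3-K3-A2-F6-B5-HQ: 17+29+24+10+17+30 = 127
HQ-B3-K3-A2-B5-F6-HQ: 17+29+24+27+17+13 = 127
HQ-B3-K3-B5-F6-A2-HQ: 17+29+3+17+10+12 = 88
HQ-B3-K3-B5-A2-F6-HQ: 17+29+3+27+10+13 = 99
HQ-B3-A2-F6-K3-B5-HQ: 17+5+10+14+3+30 = 79
HQ-B3-A2-F6-B5-K3-HQ: 17+5+10+17+3+27 = 79
… (46 more)
The minimum is 79.
One optimal route: HQ → B3 → A2 → F6 → K3 → B5 → HQ (or its reverse).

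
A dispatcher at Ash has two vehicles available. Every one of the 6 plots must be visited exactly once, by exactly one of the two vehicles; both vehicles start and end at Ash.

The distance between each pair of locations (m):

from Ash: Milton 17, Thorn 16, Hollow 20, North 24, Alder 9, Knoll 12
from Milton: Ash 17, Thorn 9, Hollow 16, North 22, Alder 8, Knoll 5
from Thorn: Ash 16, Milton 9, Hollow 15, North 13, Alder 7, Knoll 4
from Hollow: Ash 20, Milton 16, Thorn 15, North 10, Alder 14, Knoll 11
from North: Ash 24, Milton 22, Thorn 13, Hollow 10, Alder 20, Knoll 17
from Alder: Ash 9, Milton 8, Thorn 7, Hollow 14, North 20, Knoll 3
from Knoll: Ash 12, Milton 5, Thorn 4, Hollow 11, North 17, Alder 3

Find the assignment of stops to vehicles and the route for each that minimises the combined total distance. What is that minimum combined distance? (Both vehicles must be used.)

87 m — the smallest possible combined total.

There are 2^5 − 1 = 31 ways to divide the 6 stops into two non-empty groups. For each, the best each vehicle can do is its own shortest tour through its group:
  {Milton} + {Thorn, Hollow, North, Alder, Knoll}: 34 + 59 = 93
  {Thorn} + {Milton, Hollow, North, Alder, Knoll}: 32 + 67 = 99
  {Milton, Thorn} + {Hollow, North, Alder, Knoll}: 42 + 57 = 99
  {Hollow} + {Milton, Thorn, North, Alder, Knoll}: 40 + 63 = 103
  {Milton, Hollow} + {Thorn, North, Alder, Knoll}: 53 + 53 = 106
  {Thorn, Hollow} + {Milton, North, Alder, Knoll}: 51 + 63 = 114
  … (31 splits in total)
  {Alder} + {Milton, Thorn, Hollow, North, Knoll}: 18 + 69 = 87  ← best
Best: vehicle 1 Ash → Alder → Ash = 18; vehicle 2 Ash → Milton → Knoll → Thorn → North → Hollow → Ash = 69; combined 87.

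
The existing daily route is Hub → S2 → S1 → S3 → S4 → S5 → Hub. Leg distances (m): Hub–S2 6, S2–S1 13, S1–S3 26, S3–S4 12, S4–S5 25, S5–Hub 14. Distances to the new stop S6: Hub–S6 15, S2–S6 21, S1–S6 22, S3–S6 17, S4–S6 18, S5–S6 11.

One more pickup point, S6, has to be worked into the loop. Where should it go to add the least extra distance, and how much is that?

Insertion cost between consecutive stops i–j is d(i,S6) + d(S6,j) − d(i,j):
  between Hub and S2: 15 + 21 − 6 = 30
  between S2 and S1: 21 + 22 − 13 = 30
  between S1 and S3: 22 + 17 − 26 = 13
  between S3 and S4: 17 + 18 − 12 = 23
  between S4 and S5: 18 + 11 − 25 = 4
  between S5 and Hub: 11 + 15 − 14 = 12
Cheapest insertion is between S4 and S5, adding 4.
New total = 96 + 4 = 100.

+4 m — insert S6 between S4 and S5.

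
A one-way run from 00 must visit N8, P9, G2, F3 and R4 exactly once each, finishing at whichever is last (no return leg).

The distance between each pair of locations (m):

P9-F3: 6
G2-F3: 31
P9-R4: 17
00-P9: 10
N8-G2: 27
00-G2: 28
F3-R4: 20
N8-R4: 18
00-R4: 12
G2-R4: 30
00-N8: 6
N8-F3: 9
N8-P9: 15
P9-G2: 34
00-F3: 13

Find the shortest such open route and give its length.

68 m — the minimum one-way total.

There are 5! = 120 possible orderings.
00→N8→P9→G2→F3→R4: 6+15+34+31+20 = 106
00→N8→P9→G2→R4→F3: 6+15+34+30+20 = 105
00→N8→P9→F3→G2→R4: 6+15+6+31+30 = 88
00→N8→P9→F3→R4→G2: 6+15+6+20+30 = 77
00→N8→P9→R4→G2→F3: 6+15+17+30+31 = 99
00→N8→P9→R4→F3→G2: 6+15+17+20+31 = 89
00→N8→G2→P9→F3→R4: 6+27+34+6+20 = 93
00→N8→G2→P9→R4→F3: 6+27+34+17+20 = 104
00→N8→G2→F3→P9→R4: 6+27+31+6+17 = 87
00→N8→G2→F3→R4→P9: 6+27+31+20+17 = 101
00→N8→G2→R4→P9→F3: 6+27+30+17+6 = 86
00→N8→G2→R4→F3→P9: 6+27+30+20+6 = 89
00→N8→F3→P9→G2→R4: 6+9+6+34+30 = 85
00→N8→F3→P9→R4→G2: 6+9+6+17+30 = 68
… (106 more)
The minimum is 68.
One shortest path: 00 → N8 → F3 → P9 → R4 → G2.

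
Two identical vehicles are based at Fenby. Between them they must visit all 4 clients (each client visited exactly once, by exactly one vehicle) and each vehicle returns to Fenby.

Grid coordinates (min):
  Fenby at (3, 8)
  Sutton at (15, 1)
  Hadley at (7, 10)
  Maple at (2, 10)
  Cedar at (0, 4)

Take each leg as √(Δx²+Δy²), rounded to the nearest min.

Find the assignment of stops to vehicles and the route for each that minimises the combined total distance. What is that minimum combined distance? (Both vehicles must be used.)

There are 2^3 − 1 = 7 ways to divide the 4 stops into two non-empty groups. For each, the best each vehicle can do is its own shortest tour through its group:
  {Sutton} + {Hadley, Maple, Cedar}: 28 + 20 = 48
  {Hadley} + {Sutton, Maple, Cedar}: 8 + 37 = 45
  {Sutton, Hadley} + {Maple, Cedar}: 30 + 13 = 43
  {Maple} + {Sutton, Hadley, Cedar}: 4 + 36 = 40
  {Sutton, Maple} + {Hadley, Cedar}: 32 + 18 = 50
  {Hadley, Maple} + {Sutton, Cedar}: 11 + 34 = 45
  … (7 splits in total)
Best: vehicle 1 Fenby → Maple → Fenby = 4; vehicle 2 Fenby → Hadley → Sutton → Cedar → Fenby = 36; combined 40.

40 min — the smallest possible combined total.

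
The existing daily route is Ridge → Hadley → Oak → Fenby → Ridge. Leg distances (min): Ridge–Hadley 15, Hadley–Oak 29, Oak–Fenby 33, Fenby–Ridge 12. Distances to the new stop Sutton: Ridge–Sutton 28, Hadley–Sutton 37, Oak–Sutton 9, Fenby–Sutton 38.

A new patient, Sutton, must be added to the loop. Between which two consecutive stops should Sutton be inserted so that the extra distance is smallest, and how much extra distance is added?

Insertion cost between consecutive stops i–j is d(i,Sutton) + d(Sutton,j) − d(i,j):
  between Ridge and Hadley: 28 + 37 − 15 = 50
  between Hadley and Oak: 37 + 9 − 29 = 17
  between Oak and Fenby: 9 + 38 − 33 = 14
  between Fenby and Ridge: 38 + 28 − 12 = 54
Cheapest insertion is between Oak and Fenby, adding 14.
New total = 89 + 14 = 103.

+14 min — insert Sutton between Oak and Fenby.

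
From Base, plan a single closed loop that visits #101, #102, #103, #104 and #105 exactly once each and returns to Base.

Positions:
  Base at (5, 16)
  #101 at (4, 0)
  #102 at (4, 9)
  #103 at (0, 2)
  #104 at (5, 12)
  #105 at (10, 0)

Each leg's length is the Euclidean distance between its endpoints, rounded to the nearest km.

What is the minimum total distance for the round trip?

With 5 stops there are 5!/2 = 60 distinct round trips (a route and its reverse cost the same).
Base - #101 - #102 - #103 - #104 - #105 - Base: 16+9+8+11+13+17 = 74
Base - #101 - #102 - #103 - #105 - #104 - Base: 16+9+8+10+13+4 = 60
Base - #101 - #102 - #104 - #103 - #105 - Base: 16+9+3+11+10+17 = 66
Base - #101 - #102 - #104 - #105 - #103 - Base: 16+9+3+13+10+15 = 66
Base - #101 - #102 - #105 - #103 - #104 - Base: 16+9+11+10+11+4 = 61
Base - #101 - #102 - #105 - #104 - #103 - Base: 16+9+11+13+11+15 = 75
Base - #101 - #103 - #102 - #104 - #105 - Base: 16+4+8+3+13+17 = 61
Base - #101 - #103 - #102 - #105 - #104 - Base: 16+4+8+11+13+4 = 56
Base - #101 - #103 - #104 - #102 - #105 - Base: 16+4+11+3+11+17 = 62
Base - #101 - #103 - #104 - #105 - #102 - Base: 16+4+11+13+11+7 = 62
Base - #101 - #103 - #105 - #102 - #104 - Base: 16+4+10+11+3+4 = 48
Base - #101 - #103 - #105 - #104 - #102 - Base: 16+4+10+13+3+7 = 53
Base - #101 - #104 - #102 - #103 - #105 - Base: 16+12+3+8+10+17 = 66
Base - #101 - #104 - #102 - #105 - #103 - Base: 16+12+3+11+10+15 = 67
… (46 more)
Base - #102 - #103 - #101 - #105 - #104 - Base: 7+8+4+6+13+4 = 42  ← best
The minimum is 42.
One optimal route: Base → #102 → #103 → #101 → #105 → #104 → Base (or its reverse).

42 km — the shortest possible round trip.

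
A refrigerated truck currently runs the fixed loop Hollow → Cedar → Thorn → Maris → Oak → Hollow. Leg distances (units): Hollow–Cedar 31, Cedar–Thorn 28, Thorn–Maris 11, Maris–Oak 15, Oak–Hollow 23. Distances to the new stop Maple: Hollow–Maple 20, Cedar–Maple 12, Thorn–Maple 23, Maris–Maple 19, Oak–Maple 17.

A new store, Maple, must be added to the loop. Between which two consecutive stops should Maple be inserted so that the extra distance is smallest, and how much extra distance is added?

Minimum extra distance: 1, inserting Maple between Hollow and Cedar.

Insertion cost between consecutive stops i–j is d(i,Maple) + d(Maple,j) − d(i,j):
  between Hollow and Cedar: 20 + 12 − 31 = 1
  between Cedar and Thorn: 12 + 23 − 28 = 7
  between Thorn and Maris: 23 + 19 − 11 = 31
  between Maris and Oak: 19 + 17 − 15 = 21
  between Oak and Hollow: 17 + 20 − 23 = 14
Cheapest insertion is between Hollow and Cedar, adding 1.
New total = 108 + 1 = 109.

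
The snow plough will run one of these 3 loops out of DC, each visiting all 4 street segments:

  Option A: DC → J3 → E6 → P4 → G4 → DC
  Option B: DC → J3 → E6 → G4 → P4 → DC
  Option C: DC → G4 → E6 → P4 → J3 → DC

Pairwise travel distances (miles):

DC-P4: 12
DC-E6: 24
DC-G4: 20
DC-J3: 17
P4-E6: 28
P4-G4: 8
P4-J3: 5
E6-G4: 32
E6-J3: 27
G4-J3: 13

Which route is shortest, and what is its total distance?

96 miles — Option B is the shortest.

Option A: 17 + 27 + 28 + 8 + 20 = 100
Option B: 17 + 27 + 32 + 8 + 12 = 96
Option C: 20 + 32 + 28 + 5 + 17 = 102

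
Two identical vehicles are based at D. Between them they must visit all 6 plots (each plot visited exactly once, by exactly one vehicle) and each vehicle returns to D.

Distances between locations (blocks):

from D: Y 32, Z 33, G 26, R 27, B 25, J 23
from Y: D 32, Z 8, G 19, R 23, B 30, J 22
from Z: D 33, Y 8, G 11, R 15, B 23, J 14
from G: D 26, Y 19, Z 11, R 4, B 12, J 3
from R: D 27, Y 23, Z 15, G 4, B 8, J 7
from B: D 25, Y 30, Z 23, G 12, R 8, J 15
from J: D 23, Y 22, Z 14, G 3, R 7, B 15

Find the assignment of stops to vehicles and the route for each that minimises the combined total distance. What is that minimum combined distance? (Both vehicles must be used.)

Minimum combined distance: 134 blocks.

Try each way of splitting the stops between the two vehicles (each non-empty) and, for each split, find the best tour for each vehicle:
  {Y} + {Z, G, R, B, J}: 64 + 85 = 149
  {Z} + {Y, G, R, B, J}: 66 + 94 = 160
  {Y, Z} + {G, R, B, J}: 73 + 63 = 136
  {G} + {Y, Z, R, B, J}: 52 + 94 = 146
  {Y, G} + {Z, R, B, J}: 77 + 85 = 162
  {Z, G} + {Y, R, B, J}: 70 + 94 = 164
  … (31 splits in total)
  {Y, Z, G, R, B} + {J}: 88 + 46 = 134  ← best
Best: vehicle 1 D → Y → Z → G → R → B → D = 88; vehicle 2 D → J → D = 46; combined 134.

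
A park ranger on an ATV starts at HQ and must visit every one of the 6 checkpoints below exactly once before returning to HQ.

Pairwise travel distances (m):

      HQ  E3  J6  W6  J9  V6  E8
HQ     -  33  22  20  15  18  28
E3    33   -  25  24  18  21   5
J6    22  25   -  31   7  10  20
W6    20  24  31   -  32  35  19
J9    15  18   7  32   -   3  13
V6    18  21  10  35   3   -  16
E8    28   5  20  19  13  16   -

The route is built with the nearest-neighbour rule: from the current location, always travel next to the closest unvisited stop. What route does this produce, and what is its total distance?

Total distance 97 m via the nearest-neighbour route HQ → J9 → V6 → J6 → E8 → E3 → W6 → HQ.

HQ → [J9:15 / V6:18 / W6:20 / J6:22 / E8:28 / E3:33] → J9 (15)
J9 → [V6:3 / J6:7 / E8:13 / E3:18 / W6:32] → V6 (3)
V6 → [J6:10 / E8:16 / E3:21 / W6:35] → J6 (10)
J6 → [E8:20 / E3:25 / W6:31] → E8 (20)
E8 → [E3:5 / W6:19] → E3 (5)
E3 → [W6:24] → W6 (24)
Return W6→HQ: 20.
Total = 15 + 3 + 10 + 20 + 5 + 24 + 20 = 97.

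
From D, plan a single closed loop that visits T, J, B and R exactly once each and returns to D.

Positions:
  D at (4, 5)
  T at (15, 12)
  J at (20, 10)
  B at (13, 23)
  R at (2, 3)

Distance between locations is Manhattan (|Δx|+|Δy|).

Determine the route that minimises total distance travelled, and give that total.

With 4 stops there are 4!/2 = 12 distinct round trips (a route and its reverse cost the same).
D→T→J→B→R→D: 18+7+20+31+4 = 80
D→T→J→R→B→D: 18+7+25+31+27 = 108
D→T→B→J→R→D: 18+13+20+25+4 = 80
D→T→B→R→J→D: 18+13+31+25+21 = 108
D→T→R→J→B→D: 18+22+25+20+27 = 112
D→T→R→B→J→D: 18+22+31+20+21 = 112
D→J→T→B→R→D: 21+7+13+31+4 = 76
D→J→T→R→B→D: 21+7+22+31+27 = 108
D→J→B→T→R→D: 21+20+13+22+4 = 80
D→J→R→T→B→D: 21+25+22+13+27 = 108
D→B→T→J→R→D: 27+13+7+25+4 = 76
D→B→J→T→R→D: 27+20+7+22+4 = 80
The minimum is 76.
One optimal route: D → J → T → B → R → D (or its reverse).

Shortest round trip = 76.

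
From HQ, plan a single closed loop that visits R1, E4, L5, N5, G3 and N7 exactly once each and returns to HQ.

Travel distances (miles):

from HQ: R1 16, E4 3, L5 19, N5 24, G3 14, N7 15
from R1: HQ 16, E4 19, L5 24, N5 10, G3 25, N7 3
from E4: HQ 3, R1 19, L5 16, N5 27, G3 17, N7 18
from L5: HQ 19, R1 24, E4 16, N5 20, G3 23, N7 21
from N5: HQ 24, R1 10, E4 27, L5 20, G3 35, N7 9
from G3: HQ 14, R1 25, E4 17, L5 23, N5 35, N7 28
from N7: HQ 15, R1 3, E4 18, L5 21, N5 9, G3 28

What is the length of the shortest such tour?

Minimum total distance: 90 miles.

HQ→R1→E4→L5→N5→G3→N7→HQ: 16+19+16+20+35+28+15 = 149
HQ→R1→E4→L5→N5→N7→G3→HQ: 16+19+16+20+9+28+14 = 122
HQ→R1→E4→L5→G3→N5→N7→HQ: 16+19+16+23+35+9+15 = 133
HQ→R1→E4→L5→G3→N7→N5→HQ: 16+19+16+23+28+9+24 = 135
HQ→R1→E4→L5→N7→N5→G3→HQ: 16+19+16+21+9+35+14 = 130
HQ→R1→E4→L5→N7→G3→N5→HQ: 16+19+16+21+28+35+24 = 159
HQ→R1→E4→N5→L5→G3→N7→HQ: 16+19+27+20+23+28+15 = 148
HQ→R1→E4→N5→L5→N7→G3→HQ: 16+19+27+20+21+28+14 = 145
… (352 more)
HQ→E4→L5→N5→N7→R1→G3→HQ: 3+16+20+9+3+25+14 = 90  ← best
The minimum is 90.
One optimal route: HQ → E4 → L5 → N5 → N7 → R1 → G3 → HQ (or its reverse).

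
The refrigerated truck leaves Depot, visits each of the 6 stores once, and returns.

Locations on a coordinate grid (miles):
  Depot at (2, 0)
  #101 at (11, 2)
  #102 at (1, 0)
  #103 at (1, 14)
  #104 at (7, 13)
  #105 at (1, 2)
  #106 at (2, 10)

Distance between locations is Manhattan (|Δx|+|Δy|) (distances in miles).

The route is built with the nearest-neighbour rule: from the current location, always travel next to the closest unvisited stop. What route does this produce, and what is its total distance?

Total distance 50 miles via the nearest-neighbour route Depot → #102 → #105 → #106 → #103 → #104 → #101 → Depot.

Depot → [#102:1 / #105:3 / #106:10 / #101:11 / #103:15 / #104:18] → #102 (1)
#102 → [#105:2 / #106:11 / #101:12 / #103:14 / #104:19] → #105 (2)
#105 → [#106:9 / #101:10 / #103:12 / #104:17] → #106 (9)
#106 → [#103:5 / #104:8 / #101:17] → #103 (5)
#103 → [#104:7 / #101:22] → #104 (7)
#104 → [#101:15] → #101 (15)
Return #101→Depot: 11.
Total = 1 + 2 + 9 + 5 + 7 + 15 + 11 = 50.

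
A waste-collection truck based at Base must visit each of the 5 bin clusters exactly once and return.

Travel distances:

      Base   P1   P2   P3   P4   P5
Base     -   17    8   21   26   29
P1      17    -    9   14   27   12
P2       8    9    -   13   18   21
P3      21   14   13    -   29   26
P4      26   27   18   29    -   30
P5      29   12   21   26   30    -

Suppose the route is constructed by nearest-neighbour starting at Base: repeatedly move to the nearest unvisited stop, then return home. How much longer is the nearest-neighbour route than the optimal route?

Excess over optimum: 7.

Base: P2=8, P1=17, P3=21, P4=26, P5=29 ⇒ P2
P2: P1=9, P3=13, P4=18, P5=21 ⇒ P1
P1: P5=12, P3=14, P4=27 ⇒ P5
P5: P3=26, P4=30 ⇒ P3
P3: P4=29 ⇒ P4
NN route Base → P2 → P1 → P5 → P3 → P4 → Base costs 110.
Optimal: Base → P2 → P3 → P1 → P5 → P4 → Base costs 103 (by enumerating all 60 distinct tours).
Excess = 110 − 103 = 7.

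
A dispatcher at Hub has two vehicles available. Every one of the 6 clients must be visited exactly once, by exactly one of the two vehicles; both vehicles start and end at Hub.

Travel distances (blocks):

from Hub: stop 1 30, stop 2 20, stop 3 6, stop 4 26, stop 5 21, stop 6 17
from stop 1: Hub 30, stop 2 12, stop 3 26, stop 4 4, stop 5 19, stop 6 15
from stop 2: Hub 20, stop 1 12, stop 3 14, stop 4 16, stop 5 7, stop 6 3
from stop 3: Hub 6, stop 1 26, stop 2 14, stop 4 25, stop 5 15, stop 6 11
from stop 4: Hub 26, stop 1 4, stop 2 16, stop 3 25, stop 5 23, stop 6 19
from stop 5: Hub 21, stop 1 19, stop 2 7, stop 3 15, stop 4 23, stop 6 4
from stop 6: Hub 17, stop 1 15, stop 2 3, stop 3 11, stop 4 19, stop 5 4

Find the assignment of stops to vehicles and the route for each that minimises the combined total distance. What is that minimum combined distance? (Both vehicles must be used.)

Minimum combined distance: 82 blocks.

There are 2^5 − 1 = 31 ways to divide the 6 stops into two non-empty groups. For each, the best each vehicle can do is its own shortest tour through its group:
  {stop 1} + {stop 2, stop 3, stop 4, stop 5, stop 6}: 60 + 70 = 130
  {stop 2} + {stop 1, stop 3, stop 4, stop 5, stop 6}: 40 + 70 = 110
  {stop 1, stop 2} + {stop 3, stop 4, stop 5, stop 6}: 62 + 70 = 132
  {stop 3} + {stop 1, stop 2, stop 4, stop 5, stop 6}: 12 + 70 = 82
  {stop 1, stop 3} + {stop 2, stop 4, stop 5, stop 6}: 62 + 70 = 132
  {stop 2, stop 3} + {stop 1, stop 4, stop 5, stop 6}: 40 + 70 = 110
  … (31 splits in total)
Best: vehicle 1 Hub → stop 3 → Hub = 12; vehicle 2 Hub → stop 4 → stop 1 → stop 2 → stop 5 → stop 6 → Hub = 70; combined 82.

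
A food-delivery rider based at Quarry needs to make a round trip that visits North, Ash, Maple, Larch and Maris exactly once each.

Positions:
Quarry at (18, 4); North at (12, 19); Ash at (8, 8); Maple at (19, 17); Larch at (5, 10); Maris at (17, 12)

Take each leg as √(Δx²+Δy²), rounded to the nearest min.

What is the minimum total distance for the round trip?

Shortest round trip = 46 min.

With 5 stops there are 5!/2 = 60 distinct round trips (a route and its reverse cost the same).
Quarry - North - Ash - Maple - Larch - Maris - Quarry: 16+12+14+16+12+8 = 78
Quarry - North - Ash - Maple - Maris - Larch - Quarry: 16+12+14+5+12+14 = 73
Quarry - North - Ash - Larch - Maple - Maris - Quarry: 16+12+4+16+5+8 = 61
Quarry - North - Ash - Larch - Maris - Maple - Quarry: 16+12+4+12+5+13 = 62
Quarry - North - Ash - Maris - Maple - Larch - Quarry: 16+12+10+5+16+14 = 73
Quarry - North - Ash - Maris - Larch - Maple - Quarry: 16+12+10+12+16+13 = 79
Quarry - North - Maple - Ash - Larch - Maris - Quarry: 16+7+14+4+12+8 = 61
Quarry - North - Maple - Ash - Maris - Larch - Quarry: 16+7+14+10+12+14 = 73
Quarry - North - Maple - Larch - Ash - Maris - Quarry: 16+7+16+4+10+8 = 61
Quarry - North - Maple - Larch - Maris - Ash - Quarry: 16+7+16+12+10+11 = 72
Quarry - North - Maple - Maris - Ash - Larch - Quarry: 16+7+5+10+4+14 = 56
Quarry - North - Maple - Maris - Larch - Ash - Quarry: 16+7+5+12+4+11 = 55
Quarry - North - Larch - Ash - Maple - Maris - Quarry: 16+11+4+14+5+8 = 58
Quarry - North - Larch - Ash - Maris - Maple - Quarry: 16+11+4+10+5+13 = 59
… (46 more)
Quarry - Ash - Larch - North - Maple - Maris - Quarry: 11+4+11+7+5+8 = 46  ← best
The minimum is 46.
One optimal route: Quarry → Ash → Larch → North → Maple → Maris → Quarry (or its reverse).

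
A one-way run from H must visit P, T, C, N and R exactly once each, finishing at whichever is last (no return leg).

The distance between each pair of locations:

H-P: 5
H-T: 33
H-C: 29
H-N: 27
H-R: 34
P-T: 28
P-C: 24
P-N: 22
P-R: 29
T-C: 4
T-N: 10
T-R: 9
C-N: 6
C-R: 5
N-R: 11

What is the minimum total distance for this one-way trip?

Shortest open route: 46.

There are 5! = 120 possible orderings.
H → P → T → C → N → R: 5+28+4+6+11 = 54
H → P → T → C → R → N: 5+28+4+5+11 = 53
H → P → T → N → C → R: 5+28+10+6+5 = 54
H → P → T → N → R → C: 5+28+10+11+5 = 59
H → P → T → R → C → N: 5+28+9+5+6 = 53
H → P → T → R → N → C: 5+28+9+11+6 = 59
H → P → C → T → N → R: 5+24+4+10+11 = 54
H → P → C → T → R → N: 5+24+4+9+11 = 53
H → P → C → N → T → R: 5+24+6+10+9 = 54
H → P → C → N → R → T: 5+24+6+11+9 = 55
H → P → C → R → T → N: 5+24+5+9+10 = 53
H → P → C → R → N → T: 5+24+5+11+10 = 55
H → P → N → T → C → R: 5+22+10+4+5 = 46
H → P → N → T → R → C: 5+22+10+9+5 = 51
… (106 more)
The minimum is 46.
One shortest path: H → P → N → T → C → R.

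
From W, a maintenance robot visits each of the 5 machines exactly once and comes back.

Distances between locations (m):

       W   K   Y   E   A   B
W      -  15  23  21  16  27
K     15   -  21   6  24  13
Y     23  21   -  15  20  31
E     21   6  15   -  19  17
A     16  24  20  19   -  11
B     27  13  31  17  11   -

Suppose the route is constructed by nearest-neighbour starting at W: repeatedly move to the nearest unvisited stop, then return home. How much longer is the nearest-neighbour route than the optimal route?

W: K=15, A=16, E=21, Y=23, B=27 ⇒ K
K: E=6, B=13, Y=21, A=24 ⇒ E
E: Y=15, B=17, A=19 ⇒ Y
Y: A=20, B=31 ⇒ A
A: B=11 ⇒ B
NN route W → K → E → Y → A → B → W costs 94.
Optimal: W → Y → E → K → B → A → W costs 84 (by enumerating all 60 distinct tours).
Excess = 94 − 84 = 10.

10 m longer than the optimal tour.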